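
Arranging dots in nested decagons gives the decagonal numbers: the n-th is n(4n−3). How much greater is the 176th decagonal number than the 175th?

1401

Consecutive decagonal numbers differ by 8n − 7: here 8·176 − 7 = 1401.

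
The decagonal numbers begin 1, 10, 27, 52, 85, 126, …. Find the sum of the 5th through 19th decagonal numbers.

Σ i(4i−3) = 4Σi² − 3Σi over i = 5..19.
Σi = 190 − 10 = 180 and Σi² = 2470 − 30 = 2440.
4·2440 − 3·180 = 9220.

9220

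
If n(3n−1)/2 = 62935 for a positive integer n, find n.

205

Set n(3n−1)/2 = 62935, giving 3n² − n − 125870 = 0.
The discriminant is 1 + 24·62935 = 1510441, and √1510441 = 1229.
So n = (1 + 1229) / 6 = 1230/6 = 205.
Check: 205·(3·205 − 1)/2 = 62935. ✓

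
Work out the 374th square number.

139876

374² = 139876.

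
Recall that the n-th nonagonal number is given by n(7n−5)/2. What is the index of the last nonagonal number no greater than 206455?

Solve n(7n−5)/2 ≤ 206455 for integer n.
n = 243 gives 206064 ≤ 206455, while n = 244 gives 207766 > 206455; so the answer is index 243.

243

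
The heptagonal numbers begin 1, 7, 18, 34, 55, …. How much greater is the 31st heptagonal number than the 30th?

151

Consecutive heptagonal numbers differ by 5n − 4: here 5·31 − 4 = 151.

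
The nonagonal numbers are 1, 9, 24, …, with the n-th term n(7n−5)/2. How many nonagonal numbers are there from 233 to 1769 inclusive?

The n-th nonagonal number is n(7n−5)/2.
Smallest index with value ≥ 233: n = 9 (giving 261).
Largest index with value ≤ 1769: n = 22 (giving 1639).
Indices 9 through 22: 14 terms.

14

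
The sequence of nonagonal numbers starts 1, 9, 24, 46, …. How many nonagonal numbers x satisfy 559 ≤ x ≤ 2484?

15

The n-th nonagonal number is n(7n−5)/2.
Smallest index with value ≥ 559: n = 13 (giving 559).
Largest index with value ≤ 2484: n = 27 (giving 2484).
Indices 13 through 27: 15 terms.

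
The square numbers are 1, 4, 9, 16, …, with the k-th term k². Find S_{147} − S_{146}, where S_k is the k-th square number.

293

n² − (n−1)² = 2n − 1, so 147² − 146² = 2·147 − 1 = 293.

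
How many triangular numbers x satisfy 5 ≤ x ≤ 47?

The n-th triangular number is n(n+1)/2.
Smallest index with value ≥ 5: n = 3 (giving 6).
Largest index with value ≤ 47: n = 9 (giving 45).
Indices 3 through 9: 7 terms.

7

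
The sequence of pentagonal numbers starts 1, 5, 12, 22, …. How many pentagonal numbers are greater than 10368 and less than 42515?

85

The n-th pentagonal number is n(3n−1)/2.
Smallest index with value > 10368: n = 84 (giving 10542).
Largest index with value < 42515: n = 168 (giving 42252).
Indices 84 through 168: 85 terms.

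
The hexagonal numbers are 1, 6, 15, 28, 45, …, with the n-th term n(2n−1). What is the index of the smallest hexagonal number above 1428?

27

Solve n(2n−1) > 1428 for integer n.
The largest n with value ≤ 1428 is 26 (since 1326 ≤ 1428 < 1431), so the first above is n = 27, value 1431.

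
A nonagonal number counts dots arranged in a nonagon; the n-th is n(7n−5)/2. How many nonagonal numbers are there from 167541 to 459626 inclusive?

143

The n-th nonagonal number is n(7n−5)/2.
Smallest index with value ≥ 167541: n = 220 (giving 168850).
Largest index with value ≤ 459626: n = 362 (giving 457749).
Indices 220 through 362: 143 terms.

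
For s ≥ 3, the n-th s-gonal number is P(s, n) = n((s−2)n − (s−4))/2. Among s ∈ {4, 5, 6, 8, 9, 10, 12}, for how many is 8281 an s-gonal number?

s = 4: P(4, 91) = 8281. ✓
s = 5: P(5, 74) = 8177 and P(5, 75) = 8400; 8281 is not s-gonal.
s = 6: P(6, 64) = 8128 and P(6, 65) = 8385; 8281 is not s-gonal.
s = 8: P(8, 52) = 8008 and P(8, 53) = 8321; 8281 is not s-gonal.
s = 9: P(9, 49) = 8281. ✓
s = 10: P(10, 45) = 7965 and P(10, 46) = 8326; 8281 is not s-gonal.
s = 12: P(12, 41) = 8241 and P(12, 42) = 8652; 8281 is not s-gonal.
Hits: s ∈ {4, 9} → 2.

2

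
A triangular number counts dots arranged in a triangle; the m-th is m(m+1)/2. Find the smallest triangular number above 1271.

1275

Solve n(n+1)/2 > 1271 for integer n.
The largest n with value ≤ 1271 is 49 (since 1225 ≤ 1271 < 1275), so the first above is n = 50, value 1275.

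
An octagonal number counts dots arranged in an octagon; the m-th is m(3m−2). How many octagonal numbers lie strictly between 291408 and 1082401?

288

The n-th octagonal number is n(3n−2).
Smallest index with value > 291408: n = 313 (giving 293281).
Largest index with value < 1082401: n = 600 (giving 1078800).
Indices 313 through 600: 288 terms.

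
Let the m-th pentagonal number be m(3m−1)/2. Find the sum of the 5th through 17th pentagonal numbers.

Σ i(3i−1)/2 = (3Σi² − Σi) / 2 over i = 5..17.
Σi = 153 − 10 = 143 and Σi² = 1785 − 30 = 1755.
(3·1755 − 1·143) / 2 = 5122/2 = 2561.

2561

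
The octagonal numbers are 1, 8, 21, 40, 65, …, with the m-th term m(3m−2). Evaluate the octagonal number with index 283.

239701

The 283rd octagonal number is n(3n−2) with n = 283.
283·(3·283 − 2) = 283·847 = 239701.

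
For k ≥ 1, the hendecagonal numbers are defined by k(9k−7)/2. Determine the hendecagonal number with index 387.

The 387th hendecagonal number is n(9n−7)/2 with n = 387.
387·(9·387 − 7)/2 = 387·3476/2 = 387·1738 = 672606.

672606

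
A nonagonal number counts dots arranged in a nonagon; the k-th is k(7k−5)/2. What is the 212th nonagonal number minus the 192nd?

28230

212·(7·212 − 5)/2 = 156774 and 192·(7·192 − 5)/2 = 128544.
Difference: 156774 − 128544 = 28230.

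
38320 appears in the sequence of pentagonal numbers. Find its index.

160

Set n(3n−1)/2 = 38320, giving 3n² − n − 76640 = 0.
The discriminant is 1 + 24·38320 = 919681, and √919681 = 959.
So n = (1 + 959) / 6 = 960/6 = 160.
Check: 160·(3·160 − 1)/2 = 38320. ✓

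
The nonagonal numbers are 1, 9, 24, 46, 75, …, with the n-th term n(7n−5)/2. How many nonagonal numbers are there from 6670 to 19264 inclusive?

30

The n-th nonagonal number is n(7n−5)/2.
Smallest index with value ≥ 6670: n = 45 (giving 6975).
Largest index with value ≤ 19264: n = 74 (giving 18981).
Indices 45 through 74: 30 terms.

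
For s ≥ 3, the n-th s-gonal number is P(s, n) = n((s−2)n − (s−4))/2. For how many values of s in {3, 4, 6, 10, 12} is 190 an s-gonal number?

s = 3: P(3, 19) = 190. ✓
s = 4: P(4, 13) = 169 and P(4, 14) = 196; 190 is not s-gonal.
s = 6: P(6, 10) = 190. ✓
s = 10: P(10, 7) = 175 and P(10, 8) = 232; 190 is not s-gonal.
s = 12: P(12, 6) = 156 and P(12, 7) = 217; 190 is not s-gonal.
Hits: s ∈ {3, 6} → 2.

2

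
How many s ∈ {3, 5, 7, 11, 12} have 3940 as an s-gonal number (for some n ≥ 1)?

s = 3: P(3, 88) = 3916 and P(3, 89) = 4005; 3940 is not s-gonal.
s = 5: P(5, 51) = 3876 and P(5, 52) = 4030; 3940 is not s-gonal.
s = 7: P(7, 40) = 3940. ✓
s = 11: P(11, 29) = 3683 and P(11, 30) = 3945; 3940 is not s-gonal.
s = 12: P(12, 28) = 3808 and P(12, 29) = 4089; 3940 is not s-gonal.
Hits: s ∈ {7} → 1.

1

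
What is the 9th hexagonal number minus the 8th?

Consecutive hexagonal numbers differ by 4n − 3: here 4·9 − 3 = 33.

33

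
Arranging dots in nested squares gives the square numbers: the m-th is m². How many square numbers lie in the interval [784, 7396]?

59

The n-th square number is n².
Smallest index with value ≥ 784: n = 28 (giving 784).
Largest index with value ≤ 7396: n = 86 (giving 7396).
Indices 28 through 86: 59 terms.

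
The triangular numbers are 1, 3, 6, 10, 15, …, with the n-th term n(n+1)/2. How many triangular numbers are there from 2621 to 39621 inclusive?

The n-th triangular number is n(n+1)/2.
Smallest index with value ≥ 2621: n = 72 (giving 2628).
Largest index with value ≤ 39621: n = 281 (giving 39621).
Indices 72 through 281: 210 terms.

210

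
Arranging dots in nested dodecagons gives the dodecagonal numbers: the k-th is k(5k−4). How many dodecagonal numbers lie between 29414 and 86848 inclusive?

55

The n-th dodecagonal number is n(5n−4).
Smallest index with value ≥ 29414: n = 78 (giving 30108).
Largest index with value ≤ 86848: n = 132 (giving 86592).
Indices 78 through 132: 55 terms.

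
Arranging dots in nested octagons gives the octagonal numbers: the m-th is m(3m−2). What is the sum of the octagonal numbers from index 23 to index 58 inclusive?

Σ i(3i−2) = 3Σi² − 2Σi over i = 23..58.
Σi = 1711 − 253 = 1458 and Σi² = 66729 − 3795 = 62934.
3·62934 − 2·1458 = 185886.

185886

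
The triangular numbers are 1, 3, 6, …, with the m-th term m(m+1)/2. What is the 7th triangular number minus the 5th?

7·8/2 = 28 and 5·6/2 = 15.
Difference: 28 − 15 = 13.

13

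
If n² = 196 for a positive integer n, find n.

We need n² = 196, so n = √196 = 14.
Check: 14² = 196. ✓

14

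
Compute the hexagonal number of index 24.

The 24th hexagonal number is n(2n−1) with n = 24.
24·(2·24 − 1) = 24·47 = 1128.

1128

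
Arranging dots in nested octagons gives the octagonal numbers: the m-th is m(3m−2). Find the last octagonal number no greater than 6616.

6533

Solve n(3n−2) ≤ 6616 for integer n.
n = 47 gives 6533 ≤ 6616, while n = 48 gives 6816 > 6616; so the answer is 6533.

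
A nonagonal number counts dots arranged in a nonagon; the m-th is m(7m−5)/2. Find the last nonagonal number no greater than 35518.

35451

Solve n(7n−5)/2 ≤ 35518 for integer n.
n = 101 gives 35451 ≤ 35518, while n = 102 gives 36159 > 35518; so the answer is 35451.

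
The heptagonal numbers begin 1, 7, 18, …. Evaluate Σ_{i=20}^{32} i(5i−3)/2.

21918

Σ i(5i−3)/2 = (5Σi² − 3Σi) / 2 over i = 20..32.
Σi = 528 − 190 = 338 and Σi² = 11440 − 2470 = 8970.
(5·8970 − 3·338) / 2 = 43836/2 = 21918.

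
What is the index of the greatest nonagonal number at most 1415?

20

Solve n(7n−5)/2 ≤ 1415 for integer n.
n = 20 gives 1350 ≤ 1415, while n = 21 gives 1491 > 1415; so the answer is index 20.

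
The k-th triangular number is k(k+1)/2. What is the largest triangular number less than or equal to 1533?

1485

Solve n(n+1)/2 ≤ 1533 for integer n.
n = 54 gives 1485 ≤ 1533, while n = 55 gives 1540 > 1533; so the answer is 1485.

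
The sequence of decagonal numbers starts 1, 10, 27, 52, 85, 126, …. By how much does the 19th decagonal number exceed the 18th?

Consecutive decagonal numbers differ by 8n − 7: here 8·19 − 7 = 145.

145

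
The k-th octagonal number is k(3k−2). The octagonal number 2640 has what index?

30

Set n(3n−2) = 2640, giving 3n² − 2n − 2640 = 0.
So n = (2 + 178) / 6 = 180/6 = 30.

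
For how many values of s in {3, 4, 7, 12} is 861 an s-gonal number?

s = 3: P(3, 41) = 861. ✓
s = 4: P(4, 29) = 841 and P(4, 30) = 900; 861 is not s-gonal.
s = 7: P(7, 18) = 783 and P(7, 19) = 874; 861 is not s-gonal.
s = 12: P(12, 13) = 793 and P(12, 14) = 924; 861 is not s-gonal.
Hits: s ∈ {3} → 1.

1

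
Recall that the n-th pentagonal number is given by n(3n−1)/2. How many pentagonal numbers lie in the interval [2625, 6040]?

22

The n-th pentagonal number is n(3n−1)/2.
Smallest index with value ≥ 2625: n = 42 (giving 2625).
Largest index with value ≤ 6040: n = 63 (giving 5922).
Indices 42 through 63: 22 terms.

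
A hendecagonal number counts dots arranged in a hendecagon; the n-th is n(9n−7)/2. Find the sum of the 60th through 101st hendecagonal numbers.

Σ i(9i−7)/2 = (9Σi² − 7Σi) / 2 over i = 60..101.
Σi = 5151 − 1770 = 3381 and Σi² = 348551 − 70210 = 278341.
(9·278341 − 7·3381) / 2 = 2481402/2 = 1240701.

1240701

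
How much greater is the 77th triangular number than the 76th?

Consecutive triangular numbers differ by n: T_{77} − T_{76} = 77.

77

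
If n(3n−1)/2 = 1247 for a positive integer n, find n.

Set n(3n−1)/2 = 1247, giving 3n² − n − 2494 = 0.
The discriminant is 1 + 24·1247 = 29929, and √29929 = 173.
So n = (1 + 173) / 6 = 174/6 = 29.

29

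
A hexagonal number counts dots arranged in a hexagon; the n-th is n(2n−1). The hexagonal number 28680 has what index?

120

Set n(2n−1) = 28680, giving 2n² − n − 28680 = 0.
The discriminant is 1 + 8·28680 = 229441, and √229441 = 479.
So n = (1 + 479) / 4 = 480/4 = 120.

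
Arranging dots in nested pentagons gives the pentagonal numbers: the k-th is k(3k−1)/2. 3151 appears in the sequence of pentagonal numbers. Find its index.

46

Set n(3n−1)/2 = 3151, giving 3n² − n − 6302 = 0.
The discriminant is 1 + 24·3151 = 75625, and √75625 = 275.
So n = (1 + 275) / 6 = 276/6 = 46.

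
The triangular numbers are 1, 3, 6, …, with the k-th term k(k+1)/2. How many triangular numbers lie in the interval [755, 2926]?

The n-th triangular number is n(n+1)/2.
Smallest index with value ≥ 755: n = 39 (giving 780).
Largest index with value ≤ 2926: n = 76 (giving 2926).
Indices 39 through 76: 38 terms.

38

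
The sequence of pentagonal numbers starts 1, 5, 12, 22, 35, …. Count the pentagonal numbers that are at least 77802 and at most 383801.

279

The n-th pentagonal number is n(3n−1)/2.
Smallest index with value ≥ 77802: n = 228 (giving 77862).
Largest index with value ≤ 383801: n = 506 (giving 383801).
Indices 228 through 506: 279 terms.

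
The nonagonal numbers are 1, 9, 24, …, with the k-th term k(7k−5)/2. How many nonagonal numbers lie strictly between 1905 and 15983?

The n-th nonagonal number is n(7n−5)/2.
Smallest index with value > 1905: n = 24 (giving 1956).
Largest index with value < 15983: n = 67 (giving 15544).
Indices 24 through 67: 44 terms.

44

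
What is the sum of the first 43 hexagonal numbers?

53922

Σ i(2i−1) = 2Σi² − Σi over i = 1..43.
Σi = 946 and Σi² = 27434.
2·27434 − 1·946 = 53922.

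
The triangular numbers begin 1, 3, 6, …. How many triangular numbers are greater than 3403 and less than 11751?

The n-th triangular number is n(n+1)/2.
Smallest index with value > 3403: n = 83 (giving 3486).
Largest index with value < 11751: n = 152 (giving 11628).
Indices 83 through 152: 70 terms.

70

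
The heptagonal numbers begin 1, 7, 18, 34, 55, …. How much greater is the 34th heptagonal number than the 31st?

483

34·(5·34 − 3)/2 = 2839 and 31·(5·31 − 3)/2 = 2356.
Difference: 2839 − 2356 = 483.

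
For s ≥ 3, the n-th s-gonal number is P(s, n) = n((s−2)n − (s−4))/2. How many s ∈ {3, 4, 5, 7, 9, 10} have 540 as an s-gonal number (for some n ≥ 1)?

s = 3: P(3, 32) = 528 and P(3, 33) = 561; 540 is not s-gonal.
s = 4: P(4, 23) = 529 and P(4, 24) = 576; 540 is not s-gonal.
s = 5: P(5, 19) = 532 and P(5, 20) = 590; 540 is not s-gonal.
s = 7: P(7, 15) = 540. ✓
s = 9: P(9, 12) = 474 and P(9, 13) = 559; 540 is not s-gonal.
s = 10: P(10, 12) = 540. ✓
Hits: s ∈ {7, 10} → 2.

2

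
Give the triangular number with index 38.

38·39/2 = 1482/2 = 741.

741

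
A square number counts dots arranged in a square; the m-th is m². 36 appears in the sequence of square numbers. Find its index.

6

We need n² = 36, so n = √36 = 6.
Check: 6² = 36. ✓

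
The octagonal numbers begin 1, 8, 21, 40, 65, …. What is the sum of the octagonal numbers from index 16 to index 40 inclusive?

Σ i(3i−2) = 3Σi² − 2Σi over i = 16..40.
Σi = 820 − 120 = 700 and Σi² = 22140 − 1240 = 20900.
3·20900 − 2·700 = 61300.

61300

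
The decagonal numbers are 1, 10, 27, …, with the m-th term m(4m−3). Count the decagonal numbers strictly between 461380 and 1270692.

223

The n-th decagonal number is n(4n−3).
Smallest index with value > 461380: n = 341 (giving 464101).
Largest index with value < 1270692: n = 563 (giving 1266187).
Indices 341 through 563: 223 terms.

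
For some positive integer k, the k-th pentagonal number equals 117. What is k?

Set n(3n−1)/2 = 117, giving 3n² − n − 234 = 0.
So n = (1 + 53) / 6 = 54/6 = 9.

9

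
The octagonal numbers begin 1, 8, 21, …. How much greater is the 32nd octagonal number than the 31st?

Consecutive octagonal numbers differ by 6n − 5: here 6·32 − 5 = 187.

187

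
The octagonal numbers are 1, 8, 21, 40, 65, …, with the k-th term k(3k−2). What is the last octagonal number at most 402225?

Solve n(3n−2) ≤ 402225 for integer n.
n = 366 gives 401136 ≤ 402225, while n = 367 gives 403333 > 402225; so the answer is 401136.

401136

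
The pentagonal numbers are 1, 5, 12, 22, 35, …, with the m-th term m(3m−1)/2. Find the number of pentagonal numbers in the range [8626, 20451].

41

The n-th pentagonal number is n(3n−1)/2.
Smallest index with value ≥ 8626: n = 76 (giving 8626).
Largest index with value ≤ 20451: n = 116 (giving 20126).
Indices 76 through 116: 41 terms.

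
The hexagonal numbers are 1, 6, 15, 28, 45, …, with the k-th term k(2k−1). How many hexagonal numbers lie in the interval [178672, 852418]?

354

The n-th hexagonal number is n(2n−1).
Smallest index with value ≥ 178672: n = 300 (giving 179700).
Largest index with value ≤ 852418: n = 653 (giving 852165).
Indices 300 through 653: 354 terms.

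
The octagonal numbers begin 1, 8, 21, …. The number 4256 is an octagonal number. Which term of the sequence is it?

Set n(3n−2) = 4256, giving 3n² − 2n − 4256 = 0.
The discriminant is 4 + 12·4256 = 51076, and √51076 = 226.
So n = (2 + 226) / 6 = 228/6 = 38.

38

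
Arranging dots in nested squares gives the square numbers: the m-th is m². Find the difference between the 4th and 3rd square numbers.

n² − (n−1)² = 2n − 1, so 4² − 3² = 2·4 − 1 = 7.

7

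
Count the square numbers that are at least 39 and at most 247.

The n-th square number is n².
Smallest index with value ≥ 39: n = 7 (giving 49).
Largest index with value ≤ 247: n = 15 (giving 225).
Indices 7 through 15: 9 terms.

9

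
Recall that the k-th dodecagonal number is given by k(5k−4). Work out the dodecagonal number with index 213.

225993

213·(5·213 − 4) = 213·1061 = 225993.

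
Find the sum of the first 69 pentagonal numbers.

166635

Σ i(3i−1)/2 = (3Σi² − Σi) / 2 over i = 1..69.
Σi = 2415 and Σi² = 111895.
(3·111895 − 1·2415) / 2 = 333270/2 = 166635.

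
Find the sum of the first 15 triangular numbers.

Σ i(i+1)/2 = (Σi² + Σi) / 2 over i = 1..15.
Σi = 120 and Σi² = 1240.
(1·1240 + 1·120) / 2 = 1360/2 = 680.

680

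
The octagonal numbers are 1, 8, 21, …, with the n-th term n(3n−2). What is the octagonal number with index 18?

18·(3·18 − 2) = 18·52 = 936.

936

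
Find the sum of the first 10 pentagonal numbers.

Σ i(3i−1)/2 = (3Σi² − Σi) / 2 over i = 1..10.
Σi = 55 and Σi² = 385.
(3·385 − 1·55) / 2 = 1100/2 = 550.

550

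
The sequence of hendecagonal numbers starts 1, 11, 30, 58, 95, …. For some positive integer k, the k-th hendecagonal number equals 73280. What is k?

128

Set n(9n−7)/2 = 73280, giving 9n² − 7n − 146560 = 0.
So n = (7 + 2297) / 18 = 2304/18 = 128.
Check: 128·(9·128 − 7)/2 = 73280. ✓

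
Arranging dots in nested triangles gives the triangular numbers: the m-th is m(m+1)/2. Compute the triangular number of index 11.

66

The 11th triangular number is n(n+1)/2 with n = 11.
11·12/2 = 132/2 = 66.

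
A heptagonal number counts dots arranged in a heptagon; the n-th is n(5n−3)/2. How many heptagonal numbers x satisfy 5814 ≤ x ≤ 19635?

The n-th heptagonal number is n(5n−3)/2.
Smallest index with value ≥ 5814: n = 49 (giving 5929).
Largest index with value ≤ 19635: n = 88 (giving 19228).
Indices 49 through 88: 40 terms.

40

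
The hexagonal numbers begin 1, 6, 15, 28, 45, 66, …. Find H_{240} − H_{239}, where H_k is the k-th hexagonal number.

957

Consecutive hexagonal numbers differ by 4n − 3: here 4·240 − 3 = 957.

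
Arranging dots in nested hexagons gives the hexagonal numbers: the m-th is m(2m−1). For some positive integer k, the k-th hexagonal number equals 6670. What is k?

Set n(2n−1) = 6670, giving 2n² − n − 6670 = 0.
The discriminant is 1 + 8·6670 = 53361, and √53361 = 231.
So n = (1 + 231) / 4 = 232/4 = 58.

58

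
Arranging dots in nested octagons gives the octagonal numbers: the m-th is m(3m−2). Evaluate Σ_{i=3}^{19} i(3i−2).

7021

Σ i(3i−2) = 3Σi² − 2Σi over i = 3..19.
Σi = 190 − 3 = 187 and Σi² = 2470 − 5 = 2465.
3·2465 − 2·187 = 7021.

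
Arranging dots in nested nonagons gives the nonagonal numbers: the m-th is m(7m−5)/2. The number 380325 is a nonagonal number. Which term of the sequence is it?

Set n(7n−5)/2 = 380325, giving 7n² − 5n − 760650 = 0.
The discriminant is 25 + 56·380325 = 21298225, and √21298225 = 4615.
So n = (5 + 4615) / 14 = 4620/14 = 330.
Check: 330·(7·330 − 5)/2 = 380325. ✓

330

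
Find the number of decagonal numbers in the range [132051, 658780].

224

The n-th decagonal number is n(4n−3).
Smallest index with value ≥ 132051: n = 183 (giving 133407).
Largest index with value ≤ 658780: n = 406 (giving 658126).
Indices 183 through 406: 224 terms.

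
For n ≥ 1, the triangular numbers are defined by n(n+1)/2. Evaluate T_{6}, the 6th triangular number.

The 6th triangular number is n(n+1)/2 with n = 6.
6·7/2 = 42/2 = 21.

21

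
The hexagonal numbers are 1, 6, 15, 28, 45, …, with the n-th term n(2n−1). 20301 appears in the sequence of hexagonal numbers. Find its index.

101

Set n(2n−1) = 20301, giving 2n² − n − 20301 = 0.
The discriminant is 1 + 8·20301 = 162409, and √162409 = 403.
So n = (1 + 403) / 4 = 404/4 = 101.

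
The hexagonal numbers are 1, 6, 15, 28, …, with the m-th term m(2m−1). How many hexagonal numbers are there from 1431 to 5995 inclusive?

29

The n-th hexagonal number is n(2n−1).
Smallest index with value ≥ 1431: n = 27 (giving 1431).
Largest index with value ≤ 5995: n = 55 (giving 5995).
Indices 27 through 55: 29 terms.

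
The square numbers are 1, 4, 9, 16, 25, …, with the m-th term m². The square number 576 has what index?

We need n² = 576, so n = √576 = 24.
Check: 24² = 576. ✓

24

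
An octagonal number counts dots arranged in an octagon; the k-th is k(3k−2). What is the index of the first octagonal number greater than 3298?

34

Solve n(3n−2) > 3298 for integer n.
The largest n with value ≤ 3298 is 33 (since 3201 ≤ 3298 < 3400), so the first above is n = 34, value 3400.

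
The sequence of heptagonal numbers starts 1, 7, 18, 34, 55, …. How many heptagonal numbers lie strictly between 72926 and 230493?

The n-th heptagonal number is n(5n−3)/2.
Smallest index with value > 72926: n = 172 (giving 73702).
Largest index with value < 230493: n = 303 (giving 229068).
Indices 172 through 303: 132 terms.

132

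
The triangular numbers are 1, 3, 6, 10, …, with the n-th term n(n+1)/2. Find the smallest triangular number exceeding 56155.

Solve n(n+1)/2 > 56155 for integer n.
The largest n with value ≤ 56155 is 334 (since 55945 ≤ 56155 < 56280), so the first above is n = 335, value 56280.

56280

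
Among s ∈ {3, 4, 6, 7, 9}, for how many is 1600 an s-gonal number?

s = 3: P(3, 56) = 1596 and P(3, 57) = 1653; 1600 is not s-gonal.
s = 4: P(4, 40) = 1600. ✓
s = 6: P(6, 28) = 1540 and P(6, 29) = 1653; 1600 is not s-gonal.
s = 7: P(7, 25) = 1525 and P(7, 26) = 1651; 1600 is not s-gonal.
s = 9: P(9, 21) = 1491 and P(9, 22) = 1639; 1600 is not s-gonal.
Hits: s ∈ {4} → 1.

1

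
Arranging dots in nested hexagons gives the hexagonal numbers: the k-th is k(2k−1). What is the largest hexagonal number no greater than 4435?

Solve n(2n−1) ≤ 4435 for integer n.
n = 47 gives 4371 ≤ 4435, while n = 48 gives 4560 > 4435; so the answer is 4371.

4371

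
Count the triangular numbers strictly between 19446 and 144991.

The n-th triangular number is n(n+1)/2.
Smallest index with value > 19446: n = 197 (giving 19503).
Largest index with value < 144991: n = 537 (giving 144453).
Indices 197 through 537: 341 terms.

341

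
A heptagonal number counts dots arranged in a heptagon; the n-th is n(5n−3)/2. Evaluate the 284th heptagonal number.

201214

The 284th heptagonal number is n(5n−3)/2 with n = 284.
284·(5·284 − 3)/2 = 284·1417/2 = 201214.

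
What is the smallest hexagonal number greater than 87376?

Solve n(2n−1) > 87376 for integer n.
The largest n with value ≤ 87376 is 209 (since 87153 ≤ 87376 < 87990), so the first above is n = 210, value 87990.

87990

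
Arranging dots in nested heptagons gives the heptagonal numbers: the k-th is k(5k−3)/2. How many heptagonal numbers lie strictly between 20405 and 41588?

The n-th heptagonal number is n(5n−3)/2.
Smallest index with value > 20405: n = 91 (giving 20566).
Largest index with value < 41588: n = 129 (giving 41409).
Indices 91 through 129: 39 terms.

39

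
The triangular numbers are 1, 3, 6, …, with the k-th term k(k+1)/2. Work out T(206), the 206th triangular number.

206·207/2 = 42642/2 = 21321.

21321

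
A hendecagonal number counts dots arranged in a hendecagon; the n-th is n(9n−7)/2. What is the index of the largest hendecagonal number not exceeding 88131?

140

Solve n(9n−7)/2 ≤ 88131 for integer n.
n = 140 gives 87710 ≤ 88131, while n = 141 gives 88971 > 88131; so the answer is index 140.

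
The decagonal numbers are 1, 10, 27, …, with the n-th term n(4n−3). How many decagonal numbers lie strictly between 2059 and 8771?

24

The n-th decagonal number is n(4n−3).
Smallest index with value > 2059: n = 24 (giving 2232).
Largest index with value < 8771: n = 47 (giving 8695).
Indices 24 through 47: 24 terms.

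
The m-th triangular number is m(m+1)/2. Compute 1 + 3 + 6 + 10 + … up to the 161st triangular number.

Σ i(i+1)/2 = (Σi² + Σi) / 2 over i = 1..161.
Σi = 13041 and Σi² = 1404081.
(1·1404081 + 1·13041) / 2 = 1417122/2 = 708561.

708561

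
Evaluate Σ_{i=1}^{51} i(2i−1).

89726

Σ i(2i−1) = 2Σi² − Σi over i = 1..51.
Σi = 1326 and Σi² = 45526.
2·45526 − 1·1326 = 89726.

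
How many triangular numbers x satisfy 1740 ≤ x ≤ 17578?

The n-th triangular number is n(n+1)/2.
Smallest index with value ≥ 1740: n = 59 (giving 1770).
Largest index with value ≤ 17578: n = 187 (giving 17578).
Indices 59 through 187: 129 terms.

129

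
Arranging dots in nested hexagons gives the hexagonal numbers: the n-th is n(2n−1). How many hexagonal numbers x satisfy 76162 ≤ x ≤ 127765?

The n-th hexagonal number is n(2n−1).
Smallest index with value ≥ 76162: n = 196 (giving 76636).
Largest index with value ≤ 127765: n = 253 (giving 127765).
Indices 196 through 253: 58 terms.

58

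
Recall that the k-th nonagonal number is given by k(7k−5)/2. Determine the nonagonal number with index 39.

The 39th nonagonal number is n(7n−5)/2 with n = 39.
39·(7·39 − 5)/2 = 39·268/2 = 39·134 = 5226.

5226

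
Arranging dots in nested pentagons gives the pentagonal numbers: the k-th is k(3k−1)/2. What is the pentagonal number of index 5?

5·(3·5 − 1)/2 = 5·14/2 = 5·7 = 35.

35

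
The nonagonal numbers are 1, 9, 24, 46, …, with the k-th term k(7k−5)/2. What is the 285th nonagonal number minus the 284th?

Consecutive nonagonal numbers differ by 7n − 6: here 7·285 − 6 = 1989.

1989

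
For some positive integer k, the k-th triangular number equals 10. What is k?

Set n(n+1)/2 = 10, giving n² + n − 20 = 0.
The discriminant is 1 + 8·10 = 81, and √81 = 9.
So n = (-1 + 9) / 2 = 8/2 = 4.

4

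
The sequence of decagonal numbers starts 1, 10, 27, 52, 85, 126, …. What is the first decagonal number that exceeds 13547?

13747

Solve n(4n−3) > 13547 for integer n.
The largest n with value ≤ 13547 is 58 (since 13282 ≤ 13547 < 13747), so the first above is n = 59, value 13747.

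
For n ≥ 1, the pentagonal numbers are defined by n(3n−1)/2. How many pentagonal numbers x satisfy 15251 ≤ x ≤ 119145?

The n-th pentagonal number is n(3n−1)/2.
Smallest index with value ≥ 15251: n = 101 (giving 15251).
Largest index with value ≤ 119145: n = 282 (giving 119145).
Indices 101 through 282: 182 terms.

182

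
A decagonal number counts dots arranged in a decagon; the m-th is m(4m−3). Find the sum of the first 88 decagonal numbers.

Σ i(4i−3) = 4Σi² − 3Σi over i = 1..88.
Σi = 3916 and Σi² = 231044.
4·231044 − 3·3916 = 912428.

912428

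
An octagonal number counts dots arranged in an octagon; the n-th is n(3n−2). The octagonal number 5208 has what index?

42

Set n(3n−2) = 5208, giving 3n² − 2n − 5208 = 0.
The discriminant is 4 + 12·5208 = 62500, and √62500 = 250.
So n = (2 + 250) / 6 = 252/6 = 42.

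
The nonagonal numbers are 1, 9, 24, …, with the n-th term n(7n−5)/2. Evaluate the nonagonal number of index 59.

12036

The 59th nonagonal number is n(7n−5)/2 with n = 59.
59·(7·59 − 5)/2 = 59·408/2 = 59·204 = 12036.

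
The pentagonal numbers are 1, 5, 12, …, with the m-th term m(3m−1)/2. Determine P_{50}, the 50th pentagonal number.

3725

50·(3·50 − 1)/2 = 50·149/2 = 3725.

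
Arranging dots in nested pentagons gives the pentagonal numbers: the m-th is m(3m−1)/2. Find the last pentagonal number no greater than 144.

Solve n(3n−1)/2 ≤ 144 for integer n.
n = 9 gives 117 ≤ 144, while n = 10 gives 145 > 144; so the answer is 117.

117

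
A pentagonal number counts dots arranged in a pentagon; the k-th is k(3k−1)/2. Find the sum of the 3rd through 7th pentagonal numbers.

Σ i(3i−1)/2 = (3Σi² − Σi) / 2 over i = 3..7.
Σi = 28 − 3 = 25 and Σi² = 140 − 5 = 135.
(3·135 − 1·25) / 2 = 380/2 = 190.

190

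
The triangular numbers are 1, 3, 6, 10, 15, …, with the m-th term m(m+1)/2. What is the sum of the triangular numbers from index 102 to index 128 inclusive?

180909

Σ i(i+1)/2 = (Σi² + Σi) / 2 over i = 102..128.
Σi = 8256 − 5151 = 3105 and Σi² = 707264 − 348551 = 358713.
(1·358713 + 1·3105) / 2 = 361818/2 = 180909.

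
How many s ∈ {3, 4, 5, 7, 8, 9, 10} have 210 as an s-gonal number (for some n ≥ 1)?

2

s = 3: P(3, 20) = 210. ✓
s = 4: P(4, 14) = 196 and P(4, 15) = 225; 210 is not s-gonal.
s = 5: P(5, 12) = 210. ✓
s = 7: P(7, 9) = 189 and P(7, 10) = 235; 210 is not s-gonal.
s = 8: P(8, 8) = 176 and P(8, 9) = 225; 210 is not s-gonal.
s = 9: P(9, 8) = 204 and P(9, 9) = 261; 210 is not s-gonal.
s = 10: P(10, 7) = 175 and P(10, 8) = 232; 210 is not s-gonal.
Hits: s ∈ {3, 5} → 2.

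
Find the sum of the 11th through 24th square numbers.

4515

Σ_{i=11}^{24} i² = 4900 − 385 = 4515.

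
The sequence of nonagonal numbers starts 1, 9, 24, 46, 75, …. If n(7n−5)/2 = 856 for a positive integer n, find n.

Set n(7n−5)/2 = 856, giving 7n² − 5n − 1712 = 0.
The discriminant is 25 + 56·856 = 47961, and √47961 = 219.
So n = (5 + 219) / 14 = 224/14 = 16.

16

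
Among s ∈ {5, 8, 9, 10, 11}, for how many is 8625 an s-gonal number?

1

s = 5: P(5, 75) = 8400 and P(5, 76) = 8626; 8625 is not s-gonal.
s = 8: P(8, 53) = 8321 and P(8, 54) = 8640; 8625 is not s-gonal.
s = 9: P(9, 50) = 8625. ✓
s = 10: P(10, 46) = 8326 and P(10, 47) = 8695; 8625 is not s-gonal.
s = 11: P(11, 44) = 8558 and P(11, 45) = 8955; 8625 is not s-gonal.
Hits: s ∈ {9} → 1.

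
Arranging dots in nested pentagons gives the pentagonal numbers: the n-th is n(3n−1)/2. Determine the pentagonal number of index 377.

213005

The 377th pentagonal number is n(3n−1)/2 with n = 377.
377·(3·377 − 1)/2 = 377·1130/2 = 377·565 = 213005.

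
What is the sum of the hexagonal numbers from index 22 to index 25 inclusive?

Σ i(2i−1) = 2Σi² − Σi over i = 22..25.
Σi = 325 − 231 = 94 and Σi² = 5525 − 3311 = 2214.
2·2214 − 1·94 = 4334.

4334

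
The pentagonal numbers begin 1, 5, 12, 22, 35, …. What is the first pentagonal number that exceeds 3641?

3725

Solve n(3n−1)/2 > 3641 for integer n.
The largest n with value ≤ 3641 is 49 (since 3577 ≤ 3641 < 3725), so the first above is n = 50, value 3725.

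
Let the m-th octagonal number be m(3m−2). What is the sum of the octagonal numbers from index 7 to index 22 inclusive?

10648

Σ i(3i−2) = 3Σi² − 2Σi over i = 7..22.
Σi = 253 − 21 = 232 and Σi² = 3795 − 91 = 3704.
3·3704 − 2·232 = 10648.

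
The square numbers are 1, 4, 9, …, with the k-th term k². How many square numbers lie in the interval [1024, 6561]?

50

The n-th square number is n².
Smallest index with value ≥ 1024: n = 32 (giving 1024).
Largest index with value ≤ 6561: n = 81 (giving 6561).
Indices 32 through 81: 50 terms.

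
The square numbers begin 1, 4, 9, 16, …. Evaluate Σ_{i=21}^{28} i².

Σ_{i=21}^{28} i² = 7714 − 2870 = 4844.

4844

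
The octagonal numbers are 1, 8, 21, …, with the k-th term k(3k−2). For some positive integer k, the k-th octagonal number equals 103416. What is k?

186

Set n(3n−2) = 103416, giving 3n² − 2n − 103416 = 0.
So n = (2 + 1114) / 6 = 1116/6 = 186.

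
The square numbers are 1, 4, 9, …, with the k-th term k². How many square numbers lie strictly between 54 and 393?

The n-th square number is n².
Smallest index with value > 54: n = 8 (giving 64).
Largest index with value < 393: n = 19 (giving 361).
Indices 8 through 19: 12 terms.

12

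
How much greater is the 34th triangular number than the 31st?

99

34·35/2 = 595 and 31·32/2 = 496.
Difference: 595 − 496 = 99.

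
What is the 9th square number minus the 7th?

9² = 81 and 7² = 49.
Difference: 81 − 49 = 32.

32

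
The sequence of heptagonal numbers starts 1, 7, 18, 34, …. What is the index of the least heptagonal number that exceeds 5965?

50

Solve n(5n−3)/2 > 5965 for integer n.
The largest n with value ≤ 5965 is 49 (since 5929 ≤ 5965 < 6175), so the first above is n = 50, value 6175.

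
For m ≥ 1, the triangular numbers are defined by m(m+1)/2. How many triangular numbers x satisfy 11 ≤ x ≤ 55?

6

The n-th triangular number is n(n+1)/2.
Smallest index with value ≥ 11: n = 5 (giving 15).
Largest index with value ≤ 55: n = 10 (giving 55).
Indices 5 through 10: 6 terms.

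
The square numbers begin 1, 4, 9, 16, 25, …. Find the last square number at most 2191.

Solve n² ≤ 2191 for integer n.
n = 46 gives 2116 ≤ 2191, while n = 47 gives 2209 > 2191; so the answer is 2116.

2116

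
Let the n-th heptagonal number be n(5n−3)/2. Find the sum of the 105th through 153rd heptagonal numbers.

Σ i(5i−3)/2 = (5Σi² − 3Σi) / 2 over i = 105..153.
Σi = 11781 − 5460 = 6321 and Σi² = 1205589 − 380380 = 825209.
(5·825209 − 3·6321) / 2 = 4107082/2 = 2053541.

2053541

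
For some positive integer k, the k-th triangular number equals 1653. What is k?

57

Set n(n+1)/2 = 1653, giving n² + n − 3306 = 0.
The discriminant is 1 + 8·1653 = 13225, and √13225 = 115.
So n = (-1 + 115) / 2 = 114/2 = 57.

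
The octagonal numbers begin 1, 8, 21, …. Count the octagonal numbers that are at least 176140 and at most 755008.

The n-th octagonal number is n(3n−2).
Smallest index with value ≥ 176140: n = 243 (giving 176661).
Largest index with value ≤ 755008: n = 502 (giving 755008).
Indices 243 through 502: 260 terms.

260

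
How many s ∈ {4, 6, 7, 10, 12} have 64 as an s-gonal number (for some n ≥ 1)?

s = 4: P(4, 8) = 64. ✓
s = 6: P(6, 5) = 45 and P(6, 6) = 66; 64 is not s-gonal.
s = 7: P(7, 5) = 55 and P(7, 6) = 81; 64 is not s-gonal.
s = 10: P(10, 4) = 52 and P(10, 5) = 85; 64 is not s-gonal.
s = 12: P(12, 4) = 64. ✓
Hits: s ∈ {4, 12} → 2.

2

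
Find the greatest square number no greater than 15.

9

Solve n² ≤ 15 for integer n.
n = 3 gives 9 ≤ 15, while n = 4 gives 16 > 15; so the answer is 9.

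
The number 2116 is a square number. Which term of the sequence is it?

We need n² = 2116, so n = √2116 = 46.

46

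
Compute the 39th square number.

The 39th square number is n² with n = 39.
39² = 1521.

1521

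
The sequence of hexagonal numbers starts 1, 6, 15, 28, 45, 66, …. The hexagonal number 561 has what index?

Set n(2n−1) = 561, giving 2n² − n − 561 = 0.
So n = (1 + 67) / 4 = 68/4 = 17.

17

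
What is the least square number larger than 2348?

2401

Solve n² > 2348 for integer n.
The largest n with value ≤ 2348 is 48 (since 2304 ≤ 2348 < 2401), so the first above is n = 49, value 2401.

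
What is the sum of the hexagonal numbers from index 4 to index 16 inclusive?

2834

Σ i(2i−1) = 2Σi² − Σi over i = 4..16.
Σi = 136 − 6 = 130 and Σi² = 1496 − 14 = 1482.
2·1482 − 1·130 = 2834.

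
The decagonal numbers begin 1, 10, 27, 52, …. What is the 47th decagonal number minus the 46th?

369

Consecutive decagonal numbers differ by 8n − 7: here 8·47 − 7 = 369.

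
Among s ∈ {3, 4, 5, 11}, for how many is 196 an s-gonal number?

2

s = 3: P(3, 19) = 190 and P(3, 20) = 210; 196 is not s-gonal.
s = 4: P(4, 14) = 196. ✓
s = 5: P(5, 11) = 176 and P(5, 12) = 210; 196 is not s-gonal.
s = 11: P(11, 7) = 196. ✓
Hits: s ∈ {4, 11} → 2.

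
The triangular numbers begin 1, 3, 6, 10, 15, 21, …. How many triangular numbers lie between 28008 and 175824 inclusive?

The n-th triangular number is n(n+1)/2.
Smallest index with value ≥ 28008: n = 237 (giving 28203).
Largest index with value ≤ 175824: n = 592 (giving 175528).
Indices 237 through 592: 356 terms.

356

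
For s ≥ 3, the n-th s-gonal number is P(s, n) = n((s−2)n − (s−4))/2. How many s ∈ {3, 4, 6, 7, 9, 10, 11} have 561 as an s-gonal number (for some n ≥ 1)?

2

s = 3: P(3, 33) = 561. ✓
s = 4: P(4, 23) = 529 and P(4, 24) = 576; 561 is not s-gonal.
s = 6: P(6, 17) = 561. ✓
s = 7: P(7, 15) = 540 and P(7, 16) = 616; 561 is not s-gonal.
s = 9: P(9, 13) = 559 and P(9, 14) = 651; 561 is not s-gonal.
s = 10: P(10, 12) = 540 and P(10, 13) = 637; 561 is not s-gonal.
s = 11: P(11, 11) = 506 and P(11, 12) = 606; 561 is not s-gonal.
Hits: s ∈ {3, 6} → 2.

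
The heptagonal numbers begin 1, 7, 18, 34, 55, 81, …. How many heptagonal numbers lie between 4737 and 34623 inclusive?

The n-th heptagonal number is n(5n−3)/2.
Smallest index with value ≥ 4737: n = 44 (giving 4774).
Largest index with value ≤ 34623: n = 117 (giving 34047).
Indices 44 through 117: 74 terms.

74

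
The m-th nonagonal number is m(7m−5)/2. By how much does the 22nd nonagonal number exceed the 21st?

Consecutive nonagonal numbers differ by 7n − 6: here 7·22 − 6 = 148.

148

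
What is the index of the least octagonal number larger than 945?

Solve n(3n−2) > 945 for integer n.
The largest n with value ≤ 945 is 18 (since 936 ≤ 945 < 1045), so the first above is n = 19, value 1045.

19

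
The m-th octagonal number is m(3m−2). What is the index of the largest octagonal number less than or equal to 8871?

54

Solve n(3n−2) ≤ 8871 for integer n.
n = 54 gives 8640 ≤ 8871, while n = 55 gives 8965 > 8871; so the answer is index 54.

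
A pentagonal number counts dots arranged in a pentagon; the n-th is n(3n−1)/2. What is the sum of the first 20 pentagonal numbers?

Σ i(3i−1)/2 = (3Σi² − Σi) / 2 over i = 1..20.
Σi = 210 and Σi² = 2870.
(3·2870 − 1·210) / 2 = 8400/2 = 4200.

4200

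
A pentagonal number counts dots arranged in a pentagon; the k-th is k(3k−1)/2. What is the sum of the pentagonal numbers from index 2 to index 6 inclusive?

125

Σ i(3i−1)/2 = (3Σi² − Σi) / 2 over i = 2..6.
Σi = 21 − 1 = 20 and Σi² = 91 − 1 = 90.
(3·90 − 1·20) / 2 = 250/2 = 125.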